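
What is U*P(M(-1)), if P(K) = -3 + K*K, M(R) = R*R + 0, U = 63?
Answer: -126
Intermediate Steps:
M(R) = R² (M(R) = R² + 0 = R²)
P(K) = -3 + K²
U*P(M(-1)) = 63*(-3 + ((-1)²)²) = 63*(-3 + 1²) = 63*(-3 + 1) = 63*(-2) = -126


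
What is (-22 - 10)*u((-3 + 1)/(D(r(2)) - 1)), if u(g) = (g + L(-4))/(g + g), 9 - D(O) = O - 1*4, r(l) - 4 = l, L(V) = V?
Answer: -208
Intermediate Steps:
r(l) = 4 + l
D(O) = 13 - O (D(O) = 9 - (O - 1*4) = 9 - (O - 4) = 9 - (-4 + O) = 9 + (4 - O) = 13 - O)
u(g) = (-4 + g)/(2*g) (u(g) = (g - 4)/(g + g) = (-4 + g)/((2*g)) = (-4 + g)*(1/(2*g)) = (-4 + g)/(2*g))
(-22 - 10)*u((-3 + 1)/(D(r(2)) - 1)) = (-22 - 10)*((-4 + (-3 + 1)/((13 - (4 + 2)) - 1))/(2*(((-3 + 1)/((13 - (4 + 2)) - 1))))) = -16*(-4 - 2/((13 - 1*6) - 1))/((-2/((13 - 1*6) - 1))) = -16*(-4 - 2/((13 - 6) - 1))/((-2/((13 - 6) - 1))) = -16*(-4 - 2/(7 - 1))/((-2/(7 - 1))) = -16*(-4 - 2/6)/((-2/6)) = -16*(-4 - 2*⅙)/((-2*⅙)) = -16*(-4 - ⅓)/(-⅓) = -16*(-3)*(-13)/3 = -32*13/2 = -208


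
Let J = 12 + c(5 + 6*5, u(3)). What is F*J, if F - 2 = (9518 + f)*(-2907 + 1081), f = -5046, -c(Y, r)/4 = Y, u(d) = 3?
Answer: 1045231360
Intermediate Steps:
c(Y, r) = -4*Y
J = -128 (J = 12 - 4*(5 + 6*5) = 12 - 4*(5 + 30) = 12 - 4*35 = 12 - 140 = -128)
F = -8165870 (F = 2 + (9518 - 5046)*(-2907 + 1081) = 2 + 4472*(-1826) = 2 - 8165872 = -8165870)
F*J = -8165870*(-128) = 1045231360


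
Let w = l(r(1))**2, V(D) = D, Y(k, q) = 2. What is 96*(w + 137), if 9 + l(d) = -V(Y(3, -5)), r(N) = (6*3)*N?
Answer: 24768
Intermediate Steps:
r(N) = 18*N
l(d) = -11 (l(d) = -9 - 1*2 = -9 - 2 = -11)
w = 121 (w = (-11)**2 = 121)
96*(w + 137) = 96*(121 + 137) = 96*258 = 24768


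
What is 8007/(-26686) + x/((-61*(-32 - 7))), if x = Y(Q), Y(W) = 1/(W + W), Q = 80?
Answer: -1523878897/5078879520 ≈ -0.30004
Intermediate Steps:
Y(W) = 1/(2*W)
x = 1/160 (x = (½)/80 = (½)*(1/80) = 1/160 ≈ 0.0062500)
8007/(-26686) + x/((-61*(-32 - 7))) = 8007/(-26686) + 1/(160*((-61*(-32 - 7)))) = 8007*(-1/26686) + 1/(160*((-61*(-39)))) = -8007/26686 + (1/160)/2379 = -8007/26686 + (1/160)*(1/2379) = -8007/26686 + 1/380640 = -1523878897/5078879520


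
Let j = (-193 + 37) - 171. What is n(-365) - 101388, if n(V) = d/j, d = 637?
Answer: -33154513/327 ≈ -1.0139e+5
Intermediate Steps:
j = -327 (j = -156 - 171 = -327)
n(V) = -637/327 (n(V) = 637/(-327) = 637*(-1/327) = -637/327)
n(-365) - 101388 = -637/327 - 101388 = -33154513/327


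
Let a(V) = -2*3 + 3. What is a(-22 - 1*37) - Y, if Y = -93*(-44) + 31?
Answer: -4126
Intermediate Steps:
Y = 4123 (Y = 4092 + 31 = 4123)
a(V) = -3 (a(V) = -6 + 3 = -3)
a(-22 - 1*37) - Y = -3 - 1*4123 = -3 - 4123 = -4126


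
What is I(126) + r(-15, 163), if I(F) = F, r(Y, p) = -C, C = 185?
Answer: -59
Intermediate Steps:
r(Y, p) = -185 (r(Y, p) = -1*185 = -185)
I(126) + r(-15, 163) = 126 - 185 = -59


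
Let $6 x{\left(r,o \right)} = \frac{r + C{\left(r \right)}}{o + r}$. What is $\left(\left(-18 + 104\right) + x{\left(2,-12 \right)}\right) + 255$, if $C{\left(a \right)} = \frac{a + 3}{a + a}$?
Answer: $\frac{81827}{240} \approx 340.95$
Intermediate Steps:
$C{\left(a \right)} = \frac{3 + a}{2 a}$
$x{\left(r,o \right)} = \frac{r + \frac{3 + r}{2 r}}{6 \left(o + r\right)}$ ($x{\left(r,o \right)} = \frac{\left(r + \frac{3 + r}{2 r}\right) \frac{1}{o + r}}{6} = \frac{\frac{1}{o + r} \left(r + \frac{3 + r}{2 r}\right)}{6} = \frac{r + \frac{3 + r}{2 r}}{6 \left(o + r\right)}$)
$\left(\left(-18 + 104\right) + x{\left(2,-12 \right)}\right) + 255 = \left(\left(-18 + 104\right) + \frac{3 + 2 + 2 \cdot 2^{2}}{12 \cdot 2 \left(-12 + 2\right)}\right) + 255 = \left(86 + \frac{1}{12} \cdot \frac{1}{2} \frac{1}{-10} \left(3 + 2 + 2 \cdot 4\right)\right) + 255 = \left(86 + \frac{1}{12} \cdot \frac{1}{2} \left(- \frac{1}{10}\right) \left(3 + 2 + 8\right)\right) + 255 = \left(86 + \frac{1}{12} \cdot \frac{1}{2} \left(- \frac{1}{10}\right) 13\right) + 255 = \left(86 - \frac{13}{240}\right) + 255 = \frac{20627}{240} + 255 = \frac{81827}{240}$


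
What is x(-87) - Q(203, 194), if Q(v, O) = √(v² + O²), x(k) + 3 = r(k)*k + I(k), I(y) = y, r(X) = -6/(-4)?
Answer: -441/2 - √78845 ≈ -501.29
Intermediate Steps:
r(X) = 3/2 (r(X) = -6*(-¼) = 3/2)
x(k) = -3 + 5*k/2 (x(k) = -3 + (3*k/2 + k) = -3 + 5*k/2)
Q(v, O) = √(O² + v²)
x(-87) - Q(203, 194) = (-3 + (5/2)*(-87)) - √(194² + 203²) = (-3 - 435/2) - √(37636 + 41209) = -441/2 - √78845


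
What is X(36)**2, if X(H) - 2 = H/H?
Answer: 9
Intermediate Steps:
X(H) = 3 (X(H) = 2 + H/H = 2 + 1 = 3)
X(36)**2 = 3**2 = 9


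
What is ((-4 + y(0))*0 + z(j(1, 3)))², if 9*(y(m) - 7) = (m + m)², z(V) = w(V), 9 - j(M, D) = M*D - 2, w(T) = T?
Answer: 64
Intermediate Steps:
j(M, D) = 11 - D*M (j(M, D) = 9 - (M*D - 2) = 9 - (D*M - 2) = 9 - (-2 + D*M) = 9 + (2 - D*M) = 11 - D*M)
z(V) = V
y(m) = 7 + 4*m²/9 (y(m) = 7 + (m + m)²/9 = 7 + (2*m)²/9 = 7 + (4*m²)/9 = 7 + 4*m²/9)
((-4 + y(0))*0 + z(j(1, 3)))² = ((-4 + (7 + (4/9)*0²))*0 + (11 - 1*3*1))² = ((-4 + (7 + (4/9)*0))*0 + (11 - 3))² = ((-4 + (7 + 0))*0 + 8)² = ((-4 + 7)*0 + 8)² = (3*0 + 8)² = (0 + 8)² = 8² = 64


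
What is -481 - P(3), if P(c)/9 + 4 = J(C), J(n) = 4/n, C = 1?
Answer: -481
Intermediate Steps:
P(c) = 0 (P(c) = -36 + 9*(4/1) = -36 + 9*(4*1) = -36 + 9*4 = -36 + 36 = 0)
-481 - P(3) = -481 - 1*0 = -481 + 0 = -481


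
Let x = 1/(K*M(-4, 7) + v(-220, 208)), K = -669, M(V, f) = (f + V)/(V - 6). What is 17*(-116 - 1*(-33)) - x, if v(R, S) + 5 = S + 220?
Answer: -8800417/6237 ≈ -1411.0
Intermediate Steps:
M(V, f) = (V + f)/(-6 + V)
v(R, S) = 215 + S (v(R, S) = -5 + (S + 220) = -5 + (220 + S) = 215 + S)
x = 10/6237 (x = 1/(-669*(-4 + 7)/(-6 - 4) + (215 + 208)) = 1/(-669*3/(-10) + 423) = 1/(-(-669)*3/10 + 423) = 1/(-669*(-3/10) + 423) = 1/(2007/10 + 423) = 1/(6237/10) = 10/6237 ≈ 0.0016033)
17*(-116 - 1*(-33)) - x = 17*(-116 - 1*(-33)) - 1*10/6237 = 17*(-116 + 33) - 10/6237 = 17*(-83) - 10/6237 = -1411 - 10/6237 = -8800417/6237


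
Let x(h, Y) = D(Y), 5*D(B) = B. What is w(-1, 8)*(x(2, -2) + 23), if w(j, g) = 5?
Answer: 113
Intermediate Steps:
D(B) = B/5
x(h, Y) = Y/5
w(-1, 8)*(x(2, -2) + 23) = 5*((1/5)*(-2) + 23) = 5*(-2/5 + 23) = 5*(113/5) = 113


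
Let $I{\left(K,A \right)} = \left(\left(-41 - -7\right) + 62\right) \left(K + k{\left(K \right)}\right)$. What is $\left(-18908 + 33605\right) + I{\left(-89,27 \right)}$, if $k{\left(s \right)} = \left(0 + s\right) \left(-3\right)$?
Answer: $19681$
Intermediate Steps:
$k{\left(s \right)} = - 3 s$ ($k{\left(s \right)} = s \left(-3\right) = - 3 s$)
$I{\left(K,A \right)} = - 56 K$ ($I{\left(K,A \right)} = \left(\left(-41 - -7\right) + 62\right) \left(K - 3 K\right) = \left(\left(-41 + 7\right) + 62\right) \left(- 2 K\right) = \left(-34 + 62\right) \left(- 2 K\right) = 28 \left(- 2 K\right) = - 56 K$)
$\left(-18908 + 33605\right) + I{\left(-89,27 \right)} = \left(-18908 + 33605\right) - -4984 = 14697 + 4984 = 19681$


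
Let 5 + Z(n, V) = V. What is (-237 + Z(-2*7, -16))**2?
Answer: 66564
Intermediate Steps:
Z(n, V) = -5 + V
(-237 + Z(-2*7, -16))**2 = (-237 + (-5 - 16))**2 = (-237 - 21)**2 = (-258)**2 = 66564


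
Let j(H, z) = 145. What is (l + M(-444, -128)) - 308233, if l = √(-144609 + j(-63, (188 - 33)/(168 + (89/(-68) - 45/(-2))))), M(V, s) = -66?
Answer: -308299 + 4*I*√9029 ≈ -3.083e+5 + 380.08*I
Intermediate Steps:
l = 4*I*√9029 (l = √(-144609 + 145) = √(-144464) = 4*I*√9029 ≈ 380.08*I)
(l + M(-444, -128)) - 308233 = (4*I*√9029 - 66) - 308233 = (-66 + 4*I*√9029) - 308233 = -308299 + 4*I*√9029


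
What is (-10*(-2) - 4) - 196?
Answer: -180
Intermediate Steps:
(-10*(-2) - 4) - 196 = (20 - 4) - 196 = 16 - 196 = -180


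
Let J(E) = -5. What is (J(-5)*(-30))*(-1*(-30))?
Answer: 4500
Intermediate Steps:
(J(-5)*(-30))*(-1*(-30)) = (-5*(-30))*(-1*(-30)) = 150*30 = 4500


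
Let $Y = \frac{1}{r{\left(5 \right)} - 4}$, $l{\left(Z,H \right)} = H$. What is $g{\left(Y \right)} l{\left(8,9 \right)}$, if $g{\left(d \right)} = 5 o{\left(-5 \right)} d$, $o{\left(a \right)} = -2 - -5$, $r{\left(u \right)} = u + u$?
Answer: $\frac{45}{2} \approx 22.5$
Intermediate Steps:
$r{\left(u \right)} = 2 u$
$o{\left(a \right)} = 3$ ($o{\left(a \right)} = -2 + 5 = 3$)
$Y = \frac{1}{6}$ ($Y = \frac{1}{2 \cdot 5 - 4} = \frac{1}{10 - 4} = \frac{1}{6} \approx 0.16667$)
$g{\left(d \right)} = 15 d$ ($g{\left(d \right)} = 5 \cdot 3 d = 15 d$)
$g{\left(Y \right)} l{\left(8,9 \right)} = 15 \cdot \frac{1}{6} \cdot 9 = \frac{5}{2} \cdot 9 = \frac{45}{2}$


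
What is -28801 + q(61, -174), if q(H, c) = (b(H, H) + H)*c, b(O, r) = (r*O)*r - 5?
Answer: -39533239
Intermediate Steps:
b(O, r) = -5 + O*r**2 (b(O, r) = (O*r)*r - 5 = O*r**2 - 5 = -5 + O*r**2)
q(H, c) = c*(-5 + H + H**3) (q(H, c) = ((-5 + H*H**2) + H)*c = ((-5 + H**3) + H)*c = (-5 + H + H**3)*c = c*(-5 + H + H**3))
-28801 + q(61, -174) = -28801 - 174*(-5 + 61 + 61**3) = -28801 - 174*(-5 + 61 + 226981) = -28801 - 174*227037 = -28801 - 39504438 = -39533239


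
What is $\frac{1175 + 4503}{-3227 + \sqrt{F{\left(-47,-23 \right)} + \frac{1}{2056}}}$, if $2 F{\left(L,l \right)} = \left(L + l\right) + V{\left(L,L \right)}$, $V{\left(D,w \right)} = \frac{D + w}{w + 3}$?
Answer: $- \frac{414390842096}{235513139255} - \frac{11356 i \sqrt{4338828714}}{235513139255} \approx -1.7595 - 0.0031761 i$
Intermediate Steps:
$V{\left(D,w \right)} = \frac{D + w}{3 + w}$
$F{\left(L,l \right)} = \frac{L}{2} + \frac{l}{2} + \frac{L}{3 + L}$ ($F{\left(L,l \right)} = \frac{\left(L + l\right) + \frac{L + L}{3 + L}}{2} = \frac{\left(L + l\right) + \frac{2 L}{3 + L}}{2} = \frac{L + l + \frac{2 L}{3 + L}}{2} = \frac{L}{2} + \frac{l}{2} + \frac{L}{3 + L}$)
$\frac{1175 + 4503}{-3227 + \sqrt{F{\left(-47,-23 \right)} + \frac{1}{2056}}} = \frac{1175 + 4503}{-3227 + \sqrt{\frac{-47 + \frac{\left(3 - 47\right) \left(-47 - 23\right)}{2}}{3 - 47} + \frac{1}{2056}}} = \frac{5678}{-3227 + \sqrt{\frac{-47 + \frac{1}{2} \left(-44\right) \left(-70\right)}{-44} + \frac{1}{2056}}} = \frac{5678}{-3227 + \sqrt{- \frac{-47 + 1540}{44} + \frac{1}{2056}}} = \frac{5678}{-3227 + \sqrt{\left(- \frac{1}{44}\right) 1493 + \frac{1}{2056}}} = \frac{5678}{-3227 + \sqrt{- \frac{1493}{44} + \frac{1}{2056}}} = \frac{5678}{-3227 + \sqrt{- \frac{767391}{22616}}} = \frac{5678}{-3227 + \frac{i \sqrt{4338828714}}{11308}}$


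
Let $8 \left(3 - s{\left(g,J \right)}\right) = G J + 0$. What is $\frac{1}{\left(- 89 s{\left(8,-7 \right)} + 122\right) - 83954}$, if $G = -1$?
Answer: $- \frac{8}{672169} \approx -1.1902 \cdot 10^{-5}$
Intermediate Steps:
$s{\left(g,J \right)} = 3 + \frac{J}{8}$ ($s{\left(g,J \right)} = 3 - \frac{- J + 0}{8} = 3 - \frac{\left(-1\right) J}{8} = 3 + \frac{J}{8}$)
$\frac{1}{\left(- 89 s{\left(8,-7 \right)} + 122\right) - 83954} = \frac{1}{\left(- 89 \left(3 + \frac{1}{8} \left(-7\right)\right) + 122\right) - 83954} = \frac{1}{\left(- 89 \left(3 - \frac{7}{8}\right) + 122\right) - 83954} = \frac{1}{\left(\left(-89\right) \frac{17}{8} + 122\right) - 83954} = \frac{1}{\left(- \frac{1513}{8} + 122\right) - 83954} = \frac{1}{- \frac{537}{8} - 83954} = \frac{1}{- \frac{672169}{8}} = - \frac{8}{672169}$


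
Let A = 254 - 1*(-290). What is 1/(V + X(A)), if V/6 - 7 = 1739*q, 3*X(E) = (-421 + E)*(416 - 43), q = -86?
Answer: -1/881989 ≈ -1.1338e-6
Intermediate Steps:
A = 544 (A = 254 + 290 = 544)
X(E) = -157033/3 + 373*E/3 (X(E) = ((-421 + E)*(416 - 43))/3 = ((-421 + E)*373)/3 = (-157033 + 373*E)/3 = -157033/3 + 373*E/3)
V = -897282 (V = 42 + 6*(1739*(-86)) = 42 + 6*(-149554) = 42 - 897324 = -897282)
1/(V + X(A)) = 1/(-897282 + (-157033/3 + (373/3)*544)) = 1/(-897282 + (-157033/3 + 202912/3)) = 1/(-897282 + 15293) = 1/(-881989) = -1/881989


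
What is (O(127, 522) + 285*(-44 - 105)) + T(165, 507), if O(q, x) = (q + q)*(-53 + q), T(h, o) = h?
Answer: -23504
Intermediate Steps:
O(q, x) = 2*q*(-53 + q) (O(q, x) = (2*q)*(-53 + q) = 2*q*(-53 + q))
(O(127, 522) + 285*(-44 - 105)) + T(165, 507) = (2*127*(-53 + 127) + 285*(-44 - 105)) + 165 = (2*127*74 + 285*(-149)) + 165 = (18796 - 42465) + 165 = -23669 + 165 = -23504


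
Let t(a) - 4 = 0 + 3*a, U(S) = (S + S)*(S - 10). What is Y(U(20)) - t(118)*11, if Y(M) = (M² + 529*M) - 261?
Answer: 367401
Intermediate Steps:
U(S) = 2*S*(-10 + S) (U(S) = (2*S)*(-10 + S) = 2*S*(-10 + S))
Y(M) = -261 + M² + 529*M
t(a) = 4 + 3*a (t(a) = 4 + (0 + 3*a) = 4 + 3*a)
Y(U(20)) - t(118)*11 = (-261 + (2*20*(-10 + 20))² + 529*(2*20*(-10 + 20))) - (4 + 3*118)*11 = (-261 + (2*20*10)² + 529*(2*20*10)) - (4 + 354)*11 = (-261 + 400² + 529*400) - 358*11 = (-261 + 160000 + 211600) - 1*3938 = 371339 - 3938 = 367401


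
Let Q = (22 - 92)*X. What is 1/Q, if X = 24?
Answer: -1/1680 ≈ -0.00059524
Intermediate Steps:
Q = -1680 (Q = (22 - 92)*24 = -70*24 = -1680)
1/Q = 1/(-1680) = -1/1680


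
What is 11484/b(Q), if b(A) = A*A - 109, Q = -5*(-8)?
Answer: 3828/497 ≈ 7.7022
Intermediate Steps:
Q = 40
b(A) = -109 + A² (b(A) = A² - 109 = -109 + A²)
11484/b(Q) = 11484/(-109 + 40²) = 11484/(-109 + 1600) = 11484/1491 = 11484*(1/1491) = 3828/497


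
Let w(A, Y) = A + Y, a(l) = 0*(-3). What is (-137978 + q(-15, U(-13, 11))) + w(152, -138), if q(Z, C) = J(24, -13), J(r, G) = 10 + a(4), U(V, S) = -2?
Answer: -137954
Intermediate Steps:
a(l) = 0
J(r, G) = 10 (J(r, G) = 10 + 0 = 10)
q(Z, C) = 10
(-137978 + q(-15, U(-13, 11))) + w(152, -138) = (-137978 + 10) + (152 - 138) = -137968 + 14 = -137954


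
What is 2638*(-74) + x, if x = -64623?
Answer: -259835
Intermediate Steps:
2638*(-74) + x = 2638*(-74) - 64623 = -195212 - 64623 = -259835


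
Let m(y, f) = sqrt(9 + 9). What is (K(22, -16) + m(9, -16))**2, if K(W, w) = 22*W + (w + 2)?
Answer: 220918 + 2820*sqrt(2) ≈ 2.2491e+5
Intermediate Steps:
K(W, w) = 2 + w + 22*W (K(W, w) = 22*W + (2 + w) = 2 + w + 22*W)
m(y, f) = 3*sqrt(2) (m(y, f) = sqrt(18) = 3*sqrt(2))
(K(22, -16) + m(9, -16))**2 = ((2 - 16 + 22*22) + 3*sqrt(2))**2 = ((2 - 16 + 484) + 3*sqrt(2))**2 = (470 + 3*sqrt(2))**2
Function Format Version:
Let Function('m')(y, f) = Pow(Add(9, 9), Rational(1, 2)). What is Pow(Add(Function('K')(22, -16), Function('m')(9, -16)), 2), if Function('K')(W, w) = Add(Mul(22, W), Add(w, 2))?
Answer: Add(220918, Mul(2820, Pow(2, Rational(1, 2)))) ≈ 2.2491e+5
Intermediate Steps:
Function('K')(W, w) = Add(2, w, Mul(22, W)) (Function('K')(W, w) = Add(Mul(22, W), Add(2, w)) = Add(2, w, Mul(22, W)))
Function('m')(y, f) = Mul(3, Pow(2, Rational(1, 2))) (Function('m')(y, f) = Pow(18, Rational(1, 2)) = Mul(3, Pow(2, Rational(1, 2))))
Pow(Add(Function('K')(22, -16), Function('m')(9, -16)), 2) = Pow(Add(Add(2, -16, Mul(22, 22)), Mul(3, Pow(2, Rational(1, 2)))), 2) = Pow(Add(Add(2, -16, 484), Mul(3, Pow(2, Rational(1, 2)))), 2) = Pow(Add(470, Mul(3, Pow(2, Rational(1, 2)))), 2)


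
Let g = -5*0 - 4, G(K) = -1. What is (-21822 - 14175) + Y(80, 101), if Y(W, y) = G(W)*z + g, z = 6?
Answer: -36007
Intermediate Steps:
g = -4 (g = 0 - 4 = -4)
Y(W, y) = -10 (Y(W, y) = -1*6 - 4 = -6 - 4 = -10)
(-21822 - 14175) + Y(80, 101) = (-21822 - 14175) - 10 = -35997 - 10 = -36007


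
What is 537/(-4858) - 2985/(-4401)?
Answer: 4045931/7126686 ≈ 0.56772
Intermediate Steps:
537/(-4858) - 2985/(-4401) = 537*(-1/4858) - 2985*(-1/4401) = -537/4858 + 995/1467 = 4045931/7126686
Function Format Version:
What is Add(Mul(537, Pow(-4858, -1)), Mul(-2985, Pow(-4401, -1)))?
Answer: Rational(4045931, 7126686) ≈ 0.56772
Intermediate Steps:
Add(Mul(537, Pow(-4858, -1)), Mul(-2985, Pow(-4401, -1))) = Add(Mul(537, Rational(-1, 4858)), Mul(-2985, Rational(-1, 4401))) = Add(Rational(-537, 4858), Rational(995, 1467)) = Rational(4045931, 7126686)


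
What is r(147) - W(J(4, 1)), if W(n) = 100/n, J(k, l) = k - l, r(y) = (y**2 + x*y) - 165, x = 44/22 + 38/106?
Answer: 3459421/159 ≈ 21757.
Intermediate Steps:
x = 125/53 (x = 44*(1/22) + 38*(1/106) = 2 + 19/53 = 125/53 ≈ 2.3585)
r(y) = -165 + y**2 + 125*y/53 (r(y) = (y**2 + 125*y/53) - 165 = -165 + y**2 + 125*y/53)
r(147) - W(J(4, 1)) = (-165 + 147**2 + (125/53)*147) - 100/(4 - 1*1) = (-165 + 21609 + 18375/53) - 100/(4 - 1) = 1154907/53 - 100/3 = 3459421/159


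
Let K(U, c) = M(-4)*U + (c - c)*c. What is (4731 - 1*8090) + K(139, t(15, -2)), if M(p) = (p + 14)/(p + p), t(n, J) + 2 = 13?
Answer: -14131/4 ≈ -3532.8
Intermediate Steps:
t(n, J) = 11 (t(n, J) = -2 + 13 = 11)
M(p) = (14 + p)/(2*p) (M(p) = (14 + p)/((2*p)) = (14 + p)*(1/(2*p)) = (14 + p)/(2*p))
K(U, c) = -5*U/4 (K(U, c) = ((½)*(14 - 4)/(-4))*U + (c - c)*c = ((½)*(-¼)*10)*U + 0*c = -5*U/4 + 0 = -5*U/4)
(4731 - 1*8090) + K(139, t(15, -2)) = (4731 - 1*8090) - 5/4*139 = (4731 - 8090) - 695/4 = -3359 - 695/4 = -14131/4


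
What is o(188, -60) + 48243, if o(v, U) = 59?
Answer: 48302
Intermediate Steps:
o(188, -60) + 48243 = 59 + 48243 = 48302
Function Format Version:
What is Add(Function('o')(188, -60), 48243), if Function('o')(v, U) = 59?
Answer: 48302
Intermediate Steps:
Add(Function('o')(188, -60), 48243) = Add(59, 48243) = 48302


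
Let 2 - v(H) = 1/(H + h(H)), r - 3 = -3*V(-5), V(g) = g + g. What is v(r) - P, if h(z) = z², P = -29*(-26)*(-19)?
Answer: 16076015/1122 ≈ 14328.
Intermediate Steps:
V(g) = 2*g
P = -14326 (P = 754*(-19) = -14326)
r = 33 (r = 3 - 6*(-5) = 3 - 3*(-10) = 3 + 30 = 33)
v(H) = 2 - 1/(H + H²)
v(r) - P = (-1 + 2*33 + 2*33²)/(33*(1 + 33)) - 1*(-14326) = (1/33)*(-1 + 66 + 2*1089)/34 + 14326 = (1/33)*(1/34)*(-1 + 66 + 2178) + 14326 = (1/33)*(1/34)*2243 + 14326 = 2243/1122 + 14326 = 16076015/1122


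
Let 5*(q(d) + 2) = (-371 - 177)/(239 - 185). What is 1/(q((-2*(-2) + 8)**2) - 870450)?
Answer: -135/117511294 ≈ -1.1488e-6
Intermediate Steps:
q(d) = -544/135 (q(d) = -2 + ((-371 - 177)/(239 - 185))/5 = -2 + (-548/54)/5 = -2 + (-548*1/54)/5 = -2 + (1/5)*(-274/27) = -2 - 274/135 = -544/135)
1/(q((-2*(-2) + 8)**2) - 870450) = 1/(-544/135 - 870450) = 1/(-117511294/135) = -135/117511294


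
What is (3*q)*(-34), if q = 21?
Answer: -2142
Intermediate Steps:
(3*q)*(-34) = (3*21)*(-34) = 63*(-34) = -2142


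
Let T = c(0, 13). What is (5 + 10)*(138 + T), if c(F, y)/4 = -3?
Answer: 1890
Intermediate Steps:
c(F, y) = -12 (c(F, y) = 4*(-3) = -12)
T = -12
(5 + 10)*(138 + T) = (5 + 10)*(138 - 12) = 15*126 = 1890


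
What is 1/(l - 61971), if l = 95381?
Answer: 1/33410 ≈ 2.9931e-5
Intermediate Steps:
1/(l - 61971) = 1/(95381 - 61971) = 1/33410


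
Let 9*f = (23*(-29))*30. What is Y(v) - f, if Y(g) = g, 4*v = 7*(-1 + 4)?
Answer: 26743/12 ≈ 2228.6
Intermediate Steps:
v = 21/4 (v = (7*(-1 + 4))/4 = (7*3)/4 = (¼)*21 = 21/4 ≈ 5.2500)
f = -6670/3 (f = ((23*(-29))*30)/9 = (-667*30)/9 = (⅑)*(-20010) = -6670/3 ≈ -2223.3)
Y(v) - f = 21/4 - 1*(-6670/3) = 21/4 + 6670/3 = 26743/12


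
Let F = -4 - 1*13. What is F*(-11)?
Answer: 187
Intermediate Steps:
F = -17 (F = -4 - 13 = -17)
F*(-11) = -17*(-11) = 187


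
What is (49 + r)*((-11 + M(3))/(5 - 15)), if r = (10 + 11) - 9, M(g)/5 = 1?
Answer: 183/5 ≈ 36.600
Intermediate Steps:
M(g) = 5 (M(g) = 5*1 = 5)
r = 12 (r = 21 - 9 = 12)
(49 + r)*((-11 + M(3))/(5 - 15)) = (49 + 12)*((-11 + 5)/(5 - 15)) = 61*(-6/(-10)) = 61*(-6*(-⅒)) = 61*(⅗) = 183/5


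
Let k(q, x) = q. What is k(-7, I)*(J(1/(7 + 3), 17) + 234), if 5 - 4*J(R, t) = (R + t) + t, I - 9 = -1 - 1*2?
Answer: -63483/40 ≈ -1587.1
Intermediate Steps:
I = 6 (I = 9 + (-1 - 1*2) = 9 + (-1 - 2) = 9 - 3 = 6)
J(R, t) = 5/4 - t/2 - R/4 (J(R, t) = 5/4 - ((R + t) + t)/4 = 5/4 - (R + 2*t)/4 = 5/4 + (-t/2 - R/4) = 5/4 - t/2 - R/4)
k(-7, I)*(J(1/(7 + 3), 17) + 234) = -7*((5/4 - ½*17 - 1/(4*(7 + 3))) + 234) = -7*((5/4 - 17/2 - ¼/10) + 234) = -7*((5/4 - 17/2 - ¼*⅒) + 234) = -7*((5/4 - 17/2 - 1/40) + 234) = -7*(-291/40 + 234) = -7*9069/40 = -63483/40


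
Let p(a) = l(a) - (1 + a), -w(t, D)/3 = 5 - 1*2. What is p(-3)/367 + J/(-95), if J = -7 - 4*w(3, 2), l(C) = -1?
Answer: -10548/34865 ≈ -0.30254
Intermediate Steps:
w(t, D) = -9 (w(t, D) = -3*(5 - 1*2) = -3*(5 - 2) = -3*3 = -9)
p(a) = -2 - a (p(a) = -1 - (1 + a) = -1 + (-1 - a) = -2 - a)
J = 29 (J = -7 - 4*(-9) = -7 + 36 = 29)
p(-3)/367 + J/(-95) = (-2 - 1*(-3))/367 + 29/(-95) = (-2 + 3)*(1/367) + 29*(-1/95) = 1*(1/367) - 29/95 = 1/367 - 29/95 = -10548/34865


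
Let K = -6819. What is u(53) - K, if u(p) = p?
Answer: 6872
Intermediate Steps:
u(53) - K = 53 - 1*(-6819) = 53 + 6819 = 6872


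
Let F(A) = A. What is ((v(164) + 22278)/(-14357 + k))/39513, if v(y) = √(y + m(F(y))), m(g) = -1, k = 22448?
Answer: 7426/106566561 + √163/319699683 ≈ 6.9724e-5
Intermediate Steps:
v(y) = √(-1 + y) (v(y) = √(y - 1) = √(-1 + y))
((v(164) + 22278)/(-14357 + k))/39513 = ((√(-1 + 164) + 22278)/(-14357 + 22448))/39513 = ((√163 + 22278)/8091)*(1/39513) = ((22278 + √163)*(1/8091))*(1/39513) = (7426/2697 + √163/8091)*(1/39513) = 7426/106566561 + √163/319699683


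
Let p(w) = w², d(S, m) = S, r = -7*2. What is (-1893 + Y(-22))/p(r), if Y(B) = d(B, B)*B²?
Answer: -12541/196 ≈ -63.985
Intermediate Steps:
r = -14
Y(B) = B³ (Y(B) = B*B² = B³)
(-1893 + Y(-22))/p(r) = (-1893 + (-22)³)/((-14)²) = (-1893 - 10648)/196 = -12541*1/196 = -12541/196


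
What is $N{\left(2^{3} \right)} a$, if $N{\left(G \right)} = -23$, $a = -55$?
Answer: $1265$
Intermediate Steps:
$N{\left(2^{3} \right)} a = \left(-23\right) \left(-55\right) = 1265$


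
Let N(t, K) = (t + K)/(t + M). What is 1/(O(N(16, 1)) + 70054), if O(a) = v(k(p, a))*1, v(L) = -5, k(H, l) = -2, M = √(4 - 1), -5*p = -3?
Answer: 1/70049 ≈ 1.4276e-5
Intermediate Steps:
p = ⅗ (p = -⅕*(-3) = ⅗ ≈ 0.60000)
M = √3 ≈ 1.7320
N(t, K) = (K + t)/(t + √3) (N(t, K) = (t + K)/(t + √3) = (K + t)/(t + √3))
O(a) = -5 (O(a) = -5*1 = -5)
1/(O(N(16, 1)) + 70054) = 1/(-5 + 70054) = 1/70049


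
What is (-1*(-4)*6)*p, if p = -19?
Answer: -456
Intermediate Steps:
(-1*(-4)*6)*p = (-1*(-4)*6)*(-19) = (4*6)*(-19) = 24*(-19) = -456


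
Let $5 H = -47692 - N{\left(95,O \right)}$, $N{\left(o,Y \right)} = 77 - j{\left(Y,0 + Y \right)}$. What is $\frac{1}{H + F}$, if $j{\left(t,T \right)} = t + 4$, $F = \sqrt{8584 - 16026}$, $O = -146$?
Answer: $- \frac{239555}{2295649971} - \frac{1525 i \sqrt{2}}{2295649971} \approx -0.00010435 - 9.3946 \cdot 10^{-7} i$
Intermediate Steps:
$F = 61 i \sqrt{2}$ ($F = \sqrt{-7442} = 61 i \sqrt{2} \approx 86.267 i$)
$j{\left(t,T \right)} = 4 + t$
$N{\left(o,Y \right)} = 73 - Y$ ($N{\left(o,Y \right)} = 77 - \left(4 + Y\right) = 73 - Y$)
$H = - \frac{47911}{5}$ ($H = \frac{-47692 - \left(73 - -146\right)}{5} = \frac{-47692 - \left(73 + 146\right)}{5} = \frac{-47692 - 219}{5} = \frac{1}{5} \left(-47911\right) = - \frac{47911}{5} \approx -9582.2$)
$\frac{1}{H + F} = \frac{1}{- \frac{47911}{5} + 61 i \sqrt{2}}$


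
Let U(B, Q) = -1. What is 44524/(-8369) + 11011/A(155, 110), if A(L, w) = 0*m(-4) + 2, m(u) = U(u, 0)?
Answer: 92062011/16738 ≈ 5500.2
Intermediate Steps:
m(u) = -1
A(L, w) = 2 (A(L, w) = 0*(-1) + 2 = 0 + 2 = 2)
44524/(-8369) + 11011/A(155, 110) = 44524/(-8369) + 11011/2 = 44524*(-1/8369) + 11011*(½) = -44524/8369 + 11011/2 = 92062011/16738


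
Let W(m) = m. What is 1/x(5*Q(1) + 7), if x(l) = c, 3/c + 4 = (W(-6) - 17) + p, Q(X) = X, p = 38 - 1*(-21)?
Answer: 32/3 ≈ 10.667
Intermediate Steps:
p = 59 (p = 38 + 21 = 59)
c = 3/32 (c = 3/(-4 + ((-6 - 17) + 59)) = 3/(-4 + (-23 + 59)) = 3/(-4 + 36) = 3/32 ≈ 0.093750)
x(l) = 3/32
1/x(5*Q(1) + 7) = 1/(3/32) = 32/3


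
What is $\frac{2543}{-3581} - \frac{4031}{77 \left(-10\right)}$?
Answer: $\frac{12476901}{2757370} \approx 4.5249$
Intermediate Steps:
$\frac{2543}{-3581} - \frac{4031}{77 \left(-10\right)} = 2543 \left(- \frac{1}{3581}\right) - \frac{4031}{-770} = - \frac{2543}{3581} - - \frac{4031}{770} = - \frac{2543}{3581} + \frac{4031}{770} = \frac{12476901}{2757370}$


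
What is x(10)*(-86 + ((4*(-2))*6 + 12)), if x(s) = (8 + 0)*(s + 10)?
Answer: -19520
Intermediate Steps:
x(s) = 80 + 8*s (x(s) = 8*(10 + s) = 80 + 8*s)
x(10)*(-86 + ((4*(-2))*6 + 12)) = (80 + 8*10)*(-86 + ((4*(-2))*6 + 12)) = (80 + 80)*(-86 + (-8*6 + 12)) = 160*(-86 + (-48 + 12)) = 160*(-86 - 36) = 160*(-122) = -19520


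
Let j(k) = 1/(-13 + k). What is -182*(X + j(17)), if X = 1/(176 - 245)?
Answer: -5915/138 ≈ -42.862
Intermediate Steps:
X = -1/69 (X = 1/(-69) = -1/69 ≈ -0.014493)
-182*(X + j(17)) = -182*(-1/69 + 1/(-13 + 17)) = -182*(-1/69 + 1/4) = -182*(-1/69 + ¼) = -182*65/276 = -5915/138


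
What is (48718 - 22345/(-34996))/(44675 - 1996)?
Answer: 1704957473/1493594284 ≈ 1.1415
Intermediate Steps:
(48718 - 22345/(-34996))/(44675 - 1996) = (48718 - 22345*(-1/34996))/42679 = (48718 + 22345/34996)*(1/42679) = (1704957473/34996)*(1/42679) = 1704957473/1493594284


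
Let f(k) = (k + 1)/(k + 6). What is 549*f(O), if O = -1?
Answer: 0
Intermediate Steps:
f(k) = (1 + k)/(6 + k)
549*f(O) = 549*((1 - 1)/(6 - 1)) = 549*(0/5) = 549*((⅕)*0) = 549*0 = 0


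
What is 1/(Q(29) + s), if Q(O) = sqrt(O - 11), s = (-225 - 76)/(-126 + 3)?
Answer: -37023/181721 + 45387*sqrt(2)/181721 ≈ 0.14948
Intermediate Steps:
s = 301/123 (s = -301/(-123) = -301*(-1/123) = 301/123 ≈ 2.4472)
Q(O) = sqrt(-11 + O)
1/(Q(29) + s) = 1/(sqrt(-11 + 29) + 301/123) = 1/(sqrt(18) + 301/123) = 1/(3*sqrt(2) + 301/123) = 1/(301/123 + 3*sqrt(2))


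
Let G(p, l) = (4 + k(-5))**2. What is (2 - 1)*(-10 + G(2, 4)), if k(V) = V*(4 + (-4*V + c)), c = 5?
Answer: 19871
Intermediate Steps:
k(V) = V*(9 - 4*V) (k(V) = V*(4 + (-4*V + 5)) = V*(4 + (5 - 4*V)) = V*(9 - 4*V))
G(p, l) = 19881 (G(p, l) = (4 - 5*(9 - 4*(-5)))**2 = (4 - 5*(9 + 20))**2 = (4 - 5*29)**2 = (4 - 145)**2 = (-141)**2 = 19881)
(2 - 1)*(-10 + G(2, 4)) = (2 - 1)*(-10 + 19881) = 1*19871 = 19871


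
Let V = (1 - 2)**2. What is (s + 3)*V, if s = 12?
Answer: 15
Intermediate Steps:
V = 1 (V = (-1)**2 = 1)
(s + 3)*V = (12 + 3)*1 = 15*1 = 15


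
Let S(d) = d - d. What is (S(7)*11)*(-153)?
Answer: 0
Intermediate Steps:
S(d) = 0
(S(7)*11)*(-153) = (0*11)*(-153) = 0*(-153) = 0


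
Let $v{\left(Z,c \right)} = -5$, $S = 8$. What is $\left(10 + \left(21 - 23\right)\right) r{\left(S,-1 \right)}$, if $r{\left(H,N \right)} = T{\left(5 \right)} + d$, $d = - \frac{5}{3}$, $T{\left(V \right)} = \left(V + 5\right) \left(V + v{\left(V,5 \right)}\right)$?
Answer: $- \frac{40}{3} \approx -13.333$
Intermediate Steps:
$T{\left(V \right)} = \left(-5 + V\right) \left(5 + V\right)$ ($T{\left(V \right)} = \left(V + 5\right) \left(V - 5\right) = \left(5 + V\right) \left(-5 + V\right) = \left(-5 + V\right) \left(5 + V\right)$)
$d = - \frac{5}{3}$ ($d = \left(-5\right) \frac{1}{3} = - \frac{5}{3} \approx -1.6667$)
$r{\left(H,N \right)} = - \frac{5}{3}$ ($r{\left(H,N \right)} = \left(-25 + 5^{2}\right) - \frac{5}{3} = \left(-25 + 25\right) - \frac{5}{3} = 0 - \frac{5}{3} = - \frac{5}{3}$)
$\left(10 + \left(21 - 23\right)\right) r{\left(S,-1 \right)} = \left(10 + \left(21 - 23\right)\right) \left(- \frac{5}{3}\right) = \left(10 - 2\right) \left(- \frac{5}{3}\right) = 8 \left(- \frac{5}{3}\right) = - \frac{40}{3}$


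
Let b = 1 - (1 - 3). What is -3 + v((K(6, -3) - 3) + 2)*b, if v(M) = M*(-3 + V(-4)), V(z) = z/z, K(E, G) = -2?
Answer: 15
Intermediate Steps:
V(z) = 1
b = 3 (b = 1 - 1*(-2) = 1 + 2 = 3)
v(M) = -2*M (v(M) = M*(-3 + 1) = M*(-2) = -2*M)
-3 + v((K(6, -3) - 3) + 2)*b = -3 - 2*((-2 - 3) + 2)*3 = -3 - 2*(-5 + 2)*3 = -3 - 2*(-3)*3 = -3 + 6*3 = -3 + 18 = 15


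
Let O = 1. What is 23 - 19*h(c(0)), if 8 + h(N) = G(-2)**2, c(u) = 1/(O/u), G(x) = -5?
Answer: -300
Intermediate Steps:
c(u) = u (c(u) = 1/(1/u) = u)
h(N) = 17 (h(N) = -8 + (-5)**2 = -8 + 25 = 17)
23 - 19*h(c(0)) = 23 - 19*17 = 23 - 323 = -300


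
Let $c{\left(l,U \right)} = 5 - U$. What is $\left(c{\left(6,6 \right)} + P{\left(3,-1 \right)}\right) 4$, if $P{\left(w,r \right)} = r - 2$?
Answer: $-16$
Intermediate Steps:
$P{\left(w,r \right)} = -2 + r$
$\left(c{\left(6,6 \right)} + P{\left(3,-1 \right)}\right) 4 = \left(\left(5 - 6\right) - 3\right) 4 = \left(-1 - 3\right) 4 = \left(-4\right) 4 = -16$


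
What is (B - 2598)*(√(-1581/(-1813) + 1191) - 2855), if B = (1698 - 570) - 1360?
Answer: 8079650 - 33960*√555222/259 ≈ 7.9820e+6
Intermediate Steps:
B = -232 (B = 1128 - 1360 = -232)
(B - 2598)*(√(-1581/(-1813) + 1191) - 2855) = (-232 - 2598)*(√(-1581/(-1813) + 1191) - 2855) = -2830*(√(-1581*(-1/1813) + 1191) - 2855) = -2830*(√(1581/1813 + 1191) - 2855) = -2830*(√(2160864/1813) - 2855) = -2830*(12*√555222/259 - 2855) = -2830*(-2855 + 12*√555222/259) = 8079650 - 33960*√555222/259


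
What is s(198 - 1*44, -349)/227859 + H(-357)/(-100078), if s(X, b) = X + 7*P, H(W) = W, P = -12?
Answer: 88351123/22803673002 ≈ 0.0038744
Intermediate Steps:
s(X, b) = -84 + X (s(X, b) = X + 7*(-12) = X - 84 = -84 + X)
s(198 - 1*44, -349)/227859 + H(-357)/(-100078) = (-84 + (198 - 1*44))/227859 - 357/(-100078) = (-84 + (198 - 44))*(1/227859) - 357*(-1/100078) = (-84 + 154)*(1/227859) + 357/100078 = 70*(1/227859) + 357/100078 = 70/227859 + 357/100078 = 88351123/22803673002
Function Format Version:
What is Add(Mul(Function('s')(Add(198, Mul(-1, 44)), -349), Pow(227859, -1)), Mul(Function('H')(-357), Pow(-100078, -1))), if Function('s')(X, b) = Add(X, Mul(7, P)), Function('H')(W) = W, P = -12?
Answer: Rational(88351123, 22803673002) ≈ 0.0038744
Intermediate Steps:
Function('s')(X, b) = Add(-84, X) (Function('s')(X, b) = Add(X, Mul(7, -12)) = Add(X, -84) = Add(-84, X))
Add(Mul(Function('s')(Add(198, Mul(-1, 44)), -349), Pow(227859, -1)), Mul(Function('H')(-357), Pow(-100078, -1))) = Add(Mul(Add(-84, Add(198, Mul(-1, 44))), Pow(227859, -1)), Mul(-357, Pow(-100078, -1))) = Add(Mul(Add(-84, Add(198, -44)), Rational(1, 227859)), Mul(-357, Rational(-1, 100078))) = Add(Mul(Add(-84, 154), Rational(1, 227859)), Rational(357, 100078)) = Add(Mul(70, Rational(1, 227859)), Rational(357, 100078)) = Add(Rational(70, 227859), Rational(357, 100078)) = Rational(88351123, 22803673002)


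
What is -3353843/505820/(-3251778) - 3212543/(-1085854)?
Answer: 377431461544449943/127573445642125560 ≈ 2.9585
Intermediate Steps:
-3353843/505820/(-3251778) - 3212543/(-1085854) = -3353843*1/505820*(-1/3251778) - 3212543*(-1/1085854) = -3353843/505820*(-1/3251778) + 3212543/1085854 = 3353843/1644814347960 + 3212543/1085854 = 377431461544449943/127573445642125560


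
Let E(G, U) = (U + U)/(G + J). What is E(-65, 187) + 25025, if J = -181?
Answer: 3077888/123 ≈ 25023.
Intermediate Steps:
E(G, U) = 2*U/(-181 + G) (E(G, U) = (U + U)/(G - 181) = (2*U)/(-181 + G) = 2*U/(-181 + G))
E(-65, 187) + 25025 = 2*187/(-181 - 65) + 25025 = 2*187/(-246) + 25025 = 2*187*(-1/246) + 25025 = -187/123 + 25025 = 3077888/123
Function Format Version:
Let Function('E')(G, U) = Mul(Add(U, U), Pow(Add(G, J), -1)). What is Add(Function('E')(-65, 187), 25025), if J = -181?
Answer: Rational(3077888, 123) ≈ 25023.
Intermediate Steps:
Function('E')(G, U) = Mul(2, U, Pow(Add(-181, G), -1)) (Function('E')(G, U) = Mul(Add(U, U), Pow(Add(G, -181), -1)) = Mul(Mul(2, U), Pow(Add(-181, G), -1)) = Mul(2, U, Pow(Add(-181, G), -1)))
Add(Function('E')(-65, 187), 25025) = Add(Mul(2, 187, Pow(Add(-181, -65), -1)), 25025) = Add(Mul(2, 187, Pow(-246, -1)), 25025) = Add(Mul(2, 187, Rational(-1, 246)), 25025) = Add(Rational(-187, 123), 25025) = Rational(3077888, 123)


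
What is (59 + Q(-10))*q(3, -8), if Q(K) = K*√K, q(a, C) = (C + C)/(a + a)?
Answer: -472/3 + 80*I*√10/3 ≈ -157.33 + 84.327*I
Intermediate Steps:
q(a, C) = C/a (q(a, C) = (2*C)/((2*a)) = (2*C)*(1/(2*a)) = C/a)
Q(K) = K^(3/2)
(59 + Q(-10))*q(3, -8) = (59 + (-10)^(3/2))*(-8/3) = (59 - 10*I*√10)*(-8*⅓) = (59 - 10*I*√10)*(-8/3) = -472/3 + 80*I*√10/3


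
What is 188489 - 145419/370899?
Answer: 23303412064/123633 ≈ 1.8849e+5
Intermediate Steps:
188489 - 145419/370899 = 188489 - 145419*1/370899 = 188489 - 48473/123633 = 23303412064/123633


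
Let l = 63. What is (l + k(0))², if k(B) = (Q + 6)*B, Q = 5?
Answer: 3969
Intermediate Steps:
k(B) = 11*B (k(B) = (5 + 6)*B = 11*B)
(l + k(0))² = (63 + 11*0)² = (63 + 0)² = 63² = 3969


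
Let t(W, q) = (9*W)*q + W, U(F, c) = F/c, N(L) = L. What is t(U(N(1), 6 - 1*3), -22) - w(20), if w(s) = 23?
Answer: -266/3 ≈ -88.667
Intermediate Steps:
t(W, q) = W + 9*W*q (t(W, q) = 9*W*q + W = W + 9*W*q)
t(U(N(1), 6 - 1*3), -22) - w(20) = (1/(6 - 1*3))*(1 + 9*(-22)) - 1*23 = (1/(6 - 3))*(1 - 198) - 23 = (1/3)*(-197) - 23 = (1*(⅓))*(-197) - 23 = (⅓)*(-197) - 23 = -197/3 - 23 = -266/3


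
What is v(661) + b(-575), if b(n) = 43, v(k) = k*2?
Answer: 1365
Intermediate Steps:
v(k) = 2*k
v(661) + b(-575) = 2*661 + 43 = 1322 + 43 = 1365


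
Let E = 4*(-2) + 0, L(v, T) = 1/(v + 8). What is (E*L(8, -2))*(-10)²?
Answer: -50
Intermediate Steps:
L(v, T) = 1/(8 + v)
E = -8 (E = -8 + 0 = -8)
(E*L(8, -2))*(-10)² = -8/(8 + 8)*(-10)² = -8/16*100 = -8*1/16*100 = -½*100 = -50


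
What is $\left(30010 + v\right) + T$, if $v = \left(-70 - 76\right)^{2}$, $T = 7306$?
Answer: $58632$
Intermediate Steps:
$v = 21316$ ($v = \left(-146\right)^{2} = 21316$)
$\left(30010 + v\right) + T = \left(30010 + 21316\right) + 7306 = 51326 + 7306 = 58632$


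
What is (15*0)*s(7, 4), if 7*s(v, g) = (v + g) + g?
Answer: 0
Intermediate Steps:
s(v, g) = v/7 + 2*g/7 (s(v, g) = ((v + g) + g)/7 = ((g + v) + g)/7 = (v + 2*g)/7 = v/7 + 2*g/7)
(15*0)*s(7, 4) = (15*0)*((1/7)*7 + (2/7)*4) = 0*(1 + 8/7) = 0*(15/7) = 0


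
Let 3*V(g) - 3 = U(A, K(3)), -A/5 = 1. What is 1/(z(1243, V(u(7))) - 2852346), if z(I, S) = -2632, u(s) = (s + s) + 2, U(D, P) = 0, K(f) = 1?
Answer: -1/2854978 ≈ -3.5027e-7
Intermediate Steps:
A = -5 (A = -5*1 = -5)
u(s) = 2 + 2*s (u(s) = 2*s + 2 = 2 + 2*s)
V(g) = 1 (V(g) = 1 + (1/3)*0 = 1 + 0 = 1)
1/(z(1243, V(u(7))) - 2852346) = 1/(-2632 - 2852346) = 1/(-2854978) = -1/2854978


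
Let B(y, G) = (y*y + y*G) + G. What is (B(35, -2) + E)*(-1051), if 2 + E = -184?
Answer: -1016317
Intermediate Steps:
B(y, G) = G + y² + G*y (B(y, G) = (y² + G*y) + G = G + y² + G*y)
E = -186 (E = -2 - 184 = -186)
(B(35, -2) + E)*(-1051) = ((-2 + 35² - 2*35) - 186)*(-1051) = ((-2 + 1225 - 70) - 186)*(-1051) = (1153 - 186)*(-1051) = 967*(-1051) = -1016317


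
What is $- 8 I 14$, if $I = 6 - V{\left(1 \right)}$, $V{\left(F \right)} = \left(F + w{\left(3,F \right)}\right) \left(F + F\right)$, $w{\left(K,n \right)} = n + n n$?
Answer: $0$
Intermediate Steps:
$w{\left(K,n \right)} = n + n^{2}$
$V{\left(F \right)} = 2 F \left(F + F \left(1 + F\right)\right)$ ($V{\left(F \right)} = \left(F + F \left(1 + F\right)\right) \left(F + F\right) = \left(F + F \left(1 + F\right)\right) 2 F = 2 F \left(F + F \left(1 + F\right)\right)$)
$I = 0$ ($I = 6 - 2 \cdot 1^{2} \left(2 + 1\right) = 6 - 2 \cdot 1 \cdot 3 = 6 - 6 = 0$)
$- 8 I 14 = \left(-8\right) 0 \cdot 14 = 0 \cdot 14 = 0$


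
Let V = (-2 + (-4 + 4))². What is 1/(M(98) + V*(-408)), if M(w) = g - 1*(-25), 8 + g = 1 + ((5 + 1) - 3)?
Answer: -1/1611 ≈ -0.00062073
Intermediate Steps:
g = -4 (g = -8 + (1 + ((5 + 1) - 3)) = -8 + (1 + (6 - 3)) = -8 + (1 + 3) = -8 + 4 = -4)
V = 4 (V = (-2 + 0)² = (-2)² = 4)
M(w) = 21 (M(w) = -4 - 1*(-25) = -4 + 25 = 21)
1/(M(98) + V*(-408)) = 1/(21 + 4*(-408)) = 1/(21 - 1632) = 1/(-1611) = -1/1611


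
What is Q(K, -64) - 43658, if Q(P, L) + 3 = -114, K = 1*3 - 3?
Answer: -43775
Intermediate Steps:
K = 0 (K = 3 - 3 = 0)
Q(P, L) = -117 (Q(P, L) = -3 - 114 = -117)
Q(K, -64) - 43658 = -117 - 43658 = -43775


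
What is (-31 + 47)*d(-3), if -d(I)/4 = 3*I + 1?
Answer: 512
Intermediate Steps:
d(I) = -4 - 12*I (d(I) = -4*(3*I + 1) = -4*(1 + 3*I) = -4 - 12*I)
(-31 + 47)*d(-3) = (-31 + 47)*(-4 - 12*(-3)) = 16*(-4 + 36) = 16*32 = 512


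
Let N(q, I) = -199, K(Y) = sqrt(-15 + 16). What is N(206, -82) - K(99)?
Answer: -200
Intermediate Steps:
K(Y) = 1 (K(Y) = sqrt(1) = 1)
N(206, -82) - K(99) = -199 - 1*1 = -199 - 1 = -200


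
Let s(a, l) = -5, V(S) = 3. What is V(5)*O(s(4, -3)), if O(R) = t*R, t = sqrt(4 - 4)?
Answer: 0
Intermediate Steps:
t = 0 (t = sqrt(0) = 0)
O(R) = 0 (O(R) = 0*R = 0)
V(5)*O(s(4, -3)) = 3*0 = 0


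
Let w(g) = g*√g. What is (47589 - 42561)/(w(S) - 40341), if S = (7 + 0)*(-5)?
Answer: -7244091/58122827 + 6285*I*√35/58122827 ≈ -0.12463 + 0.00063972*I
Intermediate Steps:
S = -35 (S = 7*(-5) = -35)
w(g) = g^(3/2)
(47589 - 42561)/(w(S) - 40341) = (47589 - 42561)/((-35)^(3/2) - 40341) = 5028/(-35*I*√35 - 40341) = 5028/(-40341 - 35*I*√35)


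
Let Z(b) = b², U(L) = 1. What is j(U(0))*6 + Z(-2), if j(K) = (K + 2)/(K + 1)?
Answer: 13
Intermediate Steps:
j(K) = (2 + K)/(1 + K)
j(U(0))*6 + Z(-2) = ((2 + 1)/(1 + 1))*6 + (-2)² = (3/2)*6 + 4 = 9 + 4 = 13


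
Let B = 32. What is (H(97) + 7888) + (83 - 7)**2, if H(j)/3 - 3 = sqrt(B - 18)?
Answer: 13673 + 3*sqrt(14) ≈ 13684.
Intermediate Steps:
H(j) = 9 + 3*sqrt(14) (H(j) = 9 + 3*sqrt(32 - 18) = 9 + 3*sqrt(14))
(H(97) + 7888) + (83 - 7)**2 = ((9 + 3*sqrt(14)) + 7888) + (83 - 7)**2 = (7897 + 3*sqrt(14)) + 76**2 = (7897 + 3*sqrt(14)) + 5776 = 13673 + 3*sqrt(14)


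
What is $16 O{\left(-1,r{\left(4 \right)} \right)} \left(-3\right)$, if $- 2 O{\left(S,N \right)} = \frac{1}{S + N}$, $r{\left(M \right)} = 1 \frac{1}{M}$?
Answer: $-32$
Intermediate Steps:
$r{\left(M \right)} = \frac{1}{M}$
$O{\left(S,N \right)} = - \frac{1}{2 \left(N + S\right)}$ ($O{\left(S,N \right)} = - \frac{1}{2 \left(S + N\right)} = - \frac{1}{2 \left(N + S\right)}$)
$16 O{\left(-1,r{\left(4 \right)} \right)} \left(-3\right) = 16 \left(- \frac{1}{\frac{2}{4} + 2 \left(-1\right)}\right) \left(-3\right) = 16 \left(- \frac{1}{2 \cdot \frac{1}{4} - 2}\right) \left(-3\right) = 16 \left(- \frac{1}{\frac{1}{2} - 2}\right) \left(-3\right) = 16 \left(- \frac{1}{- \frac{3}{2}}\right) \left(-3\right) = 16 \left(\left(-1\right) \left(- \frac{2}{3}\right)\right) \left(-3\right) = 16 \cdot \frac{2}{3} \left(-3\right) = \frac{32}{3} \left(-3\right) = -32$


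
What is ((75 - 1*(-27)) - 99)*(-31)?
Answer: -93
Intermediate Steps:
((75 - 1*(-27)) - 99)*(-31) = ((75 + 27) - 99)*(-31) = (102 - 99)*(-31) = 3*(-31) = -93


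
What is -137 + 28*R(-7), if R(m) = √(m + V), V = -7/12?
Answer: -137 + 14*I*√273/3 ≈ -137.0 + 77.106*I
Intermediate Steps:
V = -7/12 (V = -7*1/12 = -7/12 ≈ -0.58333)
R(m) = √(-7/12 + m) (R(m) = √(m - 7/12) = √(-7/12 + m))
-137 + 28*R(-7) = -137 + 28*(√(-21 + 36*(-7))/6) = -137 + 28*(√(-21 - 252)/6) = -137 + 28*(√(-273)/6) = -137 + 28*((I*√273)/6) = -137 + 28*(I*√273/6) = -137 + 14*I*√273/3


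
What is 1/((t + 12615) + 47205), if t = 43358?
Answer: 1/103178 ≈ 9.6920e-6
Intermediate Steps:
1/((t + 12615) + 47205) = 1/((43358 + 12615) + 47205) = 1/(55973 + 47205) = 1/103178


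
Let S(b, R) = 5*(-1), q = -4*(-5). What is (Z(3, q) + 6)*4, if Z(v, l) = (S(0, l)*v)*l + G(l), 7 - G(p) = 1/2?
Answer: -1150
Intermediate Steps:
G(p) = 13/2 (G(p) = 7 - 1/2 = 7 - 1*½ = 7 - ½ = 13/2)
q = 20
S(b, R) = -5
Z(v, l) = 13/2 - 5*l*v (Z(v, l) = (-5*v)*l + 13/2 = -5*l*v + 13/2 = 13/2 - 5*l*v)
(Z(3, q) + 6)*4 = ((13/2 - 5*20*3) + 6)*4 = ((13/2 - 300) + 6)*4 = (-587/2 + 6)*4 = -575/2*4 = -1150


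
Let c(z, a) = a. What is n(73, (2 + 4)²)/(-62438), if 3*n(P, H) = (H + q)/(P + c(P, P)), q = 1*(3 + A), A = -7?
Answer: -8/6836961 ≈ -1.1701e-6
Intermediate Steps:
q = -4 (q = 1*(3 - 7) = 1*(-4) = -4)
n(P, H) = (-4 + H)/(6*P) (n(P, H) = ((H - 4)/(P + P))/3 = ((-4 + H)/((2*P)))/3 = ((-4 + H)*(1/(2*P)))/3 = ((-4 + H)/(2*P))/3 = (-4 + H)/(6*P))
n(73, (2 + 4)²)/(-62438) = ((⅙)*(-4 + (2 + 4)²)/73)/(-62438) = ((⅙)*(1/73)*(-4 + 6²))*(-1/62438) = ((⅙)*(1/73)*(-4 + 36))*(-1/62438) = ((⅙)*(1/73)*32)*(-1/62438) = (16/219)*(-1/62438) = -8/6836961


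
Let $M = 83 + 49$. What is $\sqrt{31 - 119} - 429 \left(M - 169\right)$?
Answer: $15873 + 2 i \sqrt{22} \approx 15873.0 + 9.3808 i$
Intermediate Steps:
$M = 132$
$\sqrt{31 - 119} - 429 \left(M - 169\right) = \sqrt{31 - 119} - 429 \left(132 - 169\right) = \sqrt{-88} - 429 \left(132 - 169\right) = 2 i \sqrt{22} - -15873 = 2 i \sqrt{22} + 15873 = 15873 + 2 i \sqrt{22}$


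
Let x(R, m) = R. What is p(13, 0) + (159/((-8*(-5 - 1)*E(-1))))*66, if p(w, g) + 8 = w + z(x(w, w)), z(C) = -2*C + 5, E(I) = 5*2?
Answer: 469/80 ≈ 5.8625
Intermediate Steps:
E(I) = 10
z(C) = 5 - 2*C
p(w, g) = -3 - w (p(w, g) = -8 + (w + (5 - 2*w)) = -8 + (5 - w) = -3 - w)
p(13, 0) + (159/((-8*(-5 - 1)*E(-1))))*66 = (-3 - 1*13) + (159/((-8*(-5 - 1)*10)))*66 = (-3 - 13) + (159/((-(-48)*10)))*66 = -16 + (159/((-8*(-60))))*66 = -16 + (159/480)*66 = -16 + (159*(1/480))*66 = -16 + (53/160)*66 = -16 + 1749/80 = 469/80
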